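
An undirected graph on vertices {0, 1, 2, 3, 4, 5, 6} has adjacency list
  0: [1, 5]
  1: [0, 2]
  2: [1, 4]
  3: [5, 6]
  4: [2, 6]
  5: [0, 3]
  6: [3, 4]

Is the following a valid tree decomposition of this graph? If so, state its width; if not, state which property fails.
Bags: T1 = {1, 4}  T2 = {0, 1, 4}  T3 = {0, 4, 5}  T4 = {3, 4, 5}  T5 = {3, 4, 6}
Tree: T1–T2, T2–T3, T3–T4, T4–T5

No — vertex 2 appears in no bag.

A tree decomposition must satisfy three properties: every vertex lies in some bag; for every edge, both endpoints lie together in some bag; and for every vertex, the bags containing it form a connected subtree. Here vertex 2 appears in no bag, so the decomposition is invalid.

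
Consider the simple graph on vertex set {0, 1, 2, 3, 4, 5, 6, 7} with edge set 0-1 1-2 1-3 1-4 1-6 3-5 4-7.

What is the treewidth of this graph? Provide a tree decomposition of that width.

Treewidth 1.
Bags: B1 = {1, 4}  B2 = {1, 3}  B3 = {1, 6}  B4 = {4, 7}  B5 = {0, 1}  B6 = {3, 5}  B7 = {1, 2}
Tree: B1–B2, B1–B3, B1–B4, B2–B5, B2–B6, B2–B7

Each bag holds 2 vertices, so the decomposition has width 1, which upper-bounds the treewidth. G has an edge, so its treewidth is at least 1. Therefore the treewidth is 1.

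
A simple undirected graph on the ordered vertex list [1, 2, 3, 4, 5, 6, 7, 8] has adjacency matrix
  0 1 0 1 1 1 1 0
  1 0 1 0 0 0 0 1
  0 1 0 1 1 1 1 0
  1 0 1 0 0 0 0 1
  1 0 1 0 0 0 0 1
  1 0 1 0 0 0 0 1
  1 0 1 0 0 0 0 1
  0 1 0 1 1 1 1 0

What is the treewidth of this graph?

A width-3 tree decomposition is:
Bags: B1 = {1, 3, 4, 8}  B2 = {1, 3, 7, 8}  B3 = {1, 2, 3, 8}  B4 = {1, 3, 6, 8}  B5 = {1, 3, 5, 8}
Tree: B1–B2, B2–B3, B3–B4, B4–B5
Each bag holds 4 vertices, so the decomposition has width 3, which upper-bounds the treewidth. For the lower bound: the 4 vertex sets {4,8}, {1,7}, {3}, {2} are disjoint, each induces a connected subgraph, and every pair is joined by at least one edge of G. Contracting each set to a single vertex therefore yields K_{4} as a minor, and since treewidth is minor-monotone, tw(G) ≥ tw(K_{4}) = 3. Therefore the treewidth is 3.

3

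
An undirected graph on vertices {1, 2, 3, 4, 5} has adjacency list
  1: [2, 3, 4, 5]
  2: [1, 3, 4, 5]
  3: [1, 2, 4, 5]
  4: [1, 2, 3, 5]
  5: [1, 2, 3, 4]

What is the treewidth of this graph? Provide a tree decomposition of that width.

A single bag containing all 5 vertices is trivially a valid decomposition of width 4. On the other hand G contains the 5-clique {1, 2, 3, 4, 5}. A clique must lie in a single bag of any decomposition, so no decomposition can have width below 4. Combining the bounds, tw(G) = 4.

Treewidth 4.
Bags: B1 = {1, 2, 3, 4, 5}
Tree: (single bag)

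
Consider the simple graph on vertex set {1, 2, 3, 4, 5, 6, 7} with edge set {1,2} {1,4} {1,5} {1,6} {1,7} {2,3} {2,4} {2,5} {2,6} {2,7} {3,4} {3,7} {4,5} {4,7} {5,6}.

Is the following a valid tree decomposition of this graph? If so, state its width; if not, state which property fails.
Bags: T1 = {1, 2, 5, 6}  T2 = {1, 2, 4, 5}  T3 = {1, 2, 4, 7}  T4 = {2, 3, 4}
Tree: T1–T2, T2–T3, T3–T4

No — edge (7,3) lies in no bag.

A tree decomposition must satisfy three properties: every vertex lies in some bag; for every edge, both endpoints lie together in some bag; and for every vertex, the bags containing it form a connected subtree. Here edge (7,3) lies in no bag, so the decomposition is invalid.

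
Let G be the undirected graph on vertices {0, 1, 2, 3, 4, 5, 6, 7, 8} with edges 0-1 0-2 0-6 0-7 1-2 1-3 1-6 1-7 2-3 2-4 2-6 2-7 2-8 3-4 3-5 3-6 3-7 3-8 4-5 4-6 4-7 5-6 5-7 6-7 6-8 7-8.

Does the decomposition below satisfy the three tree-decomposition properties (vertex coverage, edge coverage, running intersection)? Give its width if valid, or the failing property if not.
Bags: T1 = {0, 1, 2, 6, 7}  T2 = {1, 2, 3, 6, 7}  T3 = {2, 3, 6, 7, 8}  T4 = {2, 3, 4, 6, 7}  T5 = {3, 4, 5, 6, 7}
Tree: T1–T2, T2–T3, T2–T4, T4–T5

Yes; width 4.

Every vertex of G appears in some bag (union = {0, 1, 2, 3, 4, 5, 6, 7, 8}); every edge is covered by a bag; and for each vertex v the set of bags containing v is connected in the bag tree. The decomposition is therefore valid. The largest bag has 5 vertices, so the width is 4.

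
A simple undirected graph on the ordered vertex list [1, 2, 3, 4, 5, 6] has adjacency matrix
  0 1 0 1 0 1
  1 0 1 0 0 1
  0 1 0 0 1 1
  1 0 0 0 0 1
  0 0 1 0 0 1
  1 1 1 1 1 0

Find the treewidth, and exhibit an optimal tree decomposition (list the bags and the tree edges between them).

Treewidth 2.
One optimal decomposition is:
Bags: B1 = {2, 3, 6}  B2 = {1, 2, 6}  B3 = {3, 5, 6}  B4 = {1, 4, 6}
Tree: B1–B2, B1–B3, B2–B4

Each bag holds 3 vertices, so the decomposition has width 2, which upper-bounds the treewidth. On the other hand G contains the 3-clique {1, 2, 6}. A clique must lie in a single bag of any decomposition, so no decomposition can have width below 2. The upper and lower bounds meet at 2, so that is the treewidth.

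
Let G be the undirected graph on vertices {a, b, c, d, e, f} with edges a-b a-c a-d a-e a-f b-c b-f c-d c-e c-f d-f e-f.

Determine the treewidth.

A width-3 tree decomposition is:
Bags: B1 = {a, c, d, f}  B2 = {a, b, c, f}  B3 = {a, c, e, f}
Tree: B1–B2, B2–B3
The largest bag has 4 vertices, giving width 3; this decomposition certifies tw(G) ≤ 3. Conversely, {a, c, d, f} is a clique of size 4, and the vertices of any clique must share a bag in every tree decomposition; so some bag has ≥ 4 vertices and tw(G) ≥ 3. Therefore the treewidth is 3.

3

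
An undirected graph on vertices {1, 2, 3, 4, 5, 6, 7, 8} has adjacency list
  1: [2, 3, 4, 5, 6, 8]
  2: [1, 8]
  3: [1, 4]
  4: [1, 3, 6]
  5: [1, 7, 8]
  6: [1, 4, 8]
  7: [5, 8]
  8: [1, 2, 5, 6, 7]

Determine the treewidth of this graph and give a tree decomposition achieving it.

Treewidth 2.
One such decomposition:
Bags: B1 = {1, 6, 8}  B2 = {1, 4, 6}  B3 = {1, 3, 4}  B4 = {1, 2, 8}  B5 = {1, 5, 8}  B6 = {5, 7, 8}
Tree: B1–B2, B2–B3, B1–B4, B4–B5, B5–B6

The largest bag has 3 vertices, giving width 2; this decomposition certifies tw(G) ≤ 2. Conversely, {1, 2, 8} is a clique of size 3, and the vertices of any clique must share a bag in every tree decomposition; so some bag has ≥ 3 vertices and tw(G) ≥ 2. Combining the bounds, tw(G) = 2.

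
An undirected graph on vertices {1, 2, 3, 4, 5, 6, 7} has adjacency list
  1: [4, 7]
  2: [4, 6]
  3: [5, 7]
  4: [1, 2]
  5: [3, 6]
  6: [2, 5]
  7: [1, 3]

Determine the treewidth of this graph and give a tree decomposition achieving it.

Treewidth 2.
One optimal decomposition is:
Bags: B1 = {2, 5, 6}  B2 = {2, 4, 5}  B3 = {1, 4, 5}  B4 = {1, 5, 7}  B5 = {3, 5, 7}
Tree: B1–B2, B2–B3, B3–B4, B4–B5

Each bag holds 3 vertices, so the decomposition has width 2, which upper-bounds the treewidth. The edges 5–6–2–4–1–7–3–5 form a cycle, so G is not a tree and its treewidth is at least 2. Therefore the treewidth is 2.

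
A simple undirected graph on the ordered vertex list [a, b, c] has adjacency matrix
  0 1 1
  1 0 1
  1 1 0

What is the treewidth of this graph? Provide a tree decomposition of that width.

Treewidth 2.
One optimal decomposition is:
Bags: B1 = {a, b, c}
Tree: (single bag)

With just one bag of size 3, the width is 3 − 1 = 2, so tw(G) ≤ 2. For the lower bound, the 3 vertices {a, b, c} are pairwise adjacent, and any tree decomposition puts a clique entirely inside one bag — forcing width ≥ 2. Combining the bounds, tw(G) = 2.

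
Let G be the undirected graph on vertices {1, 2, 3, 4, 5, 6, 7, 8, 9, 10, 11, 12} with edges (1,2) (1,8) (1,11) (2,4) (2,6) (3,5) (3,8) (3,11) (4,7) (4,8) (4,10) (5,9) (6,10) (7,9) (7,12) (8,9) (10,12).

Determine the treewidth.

A width-3 tree decomposition is:
Bags: B1 = {1, 3, 5, 11}  B2 = {1, 3, 5, 8}  B3 = {1, 5, 8, 9}  B4 = {1, 2, 8, 9}  B5 = {2, 4, 8, 9}  B6 = {2, 4, 7, 9}  B7 = {2, 4, 6, 7}  B8 = {4, 6, 7, 10}  B9 = {6, 7, 10, 12}
Tree: B1–B2, B2–B3, B3–B4, B4–B5, B5–B6, B6–B7, B7–B8, B8–B9
Each bag holds 4 vertices, so the decomposition has width 3, which upper-bounds the treewidth. For the lower bound: the 4 vertex sets {3,5,11}, {1}, {8}, {2,4,7,9} are disjoint, each induces a connected subgraph, and every pair is joined by at least one edge of G. Contracting each set to a single vertex therefore yields K_{4} as a minor, and since treewidth is minor-monotone, tw(G) ≥ tw(K_{4}) = 3. Combining the bounds, tw(G) = 3.

3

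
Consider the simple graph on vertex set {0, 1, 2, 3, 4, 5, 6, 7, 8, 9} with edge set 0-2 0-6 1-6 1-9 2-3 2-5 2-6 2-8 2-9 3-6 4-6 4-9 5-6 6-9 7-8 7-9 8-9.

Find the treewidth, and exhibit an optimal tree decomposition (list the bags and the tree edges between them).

Treewidth 2.
Bags: B1 = {2, 3, 6}  B2 = {2, 6, 9}  B3 = {2, 5, 6}  B4 = {2, 8, 9}  B5 = {4, 6, 9}  B6 = {0, 2, 6}  B7 = {1, 6, 9}  B8 = {7, 8, 9}
Tree: B1–B2, B2–B3, B2–B4, B2–B5, B3–B6, B5–B7, B4–B8

Each bag holds 3 vertices, so the decomposition has width 2, which upper-bounds the treewidth. On the other hand G contains the 3-clique {2, 8, 9}. A clique must lie in a single bag of any decomposition, so no decomposition can have width below 2. Combining the bounds, tw(G) = 2.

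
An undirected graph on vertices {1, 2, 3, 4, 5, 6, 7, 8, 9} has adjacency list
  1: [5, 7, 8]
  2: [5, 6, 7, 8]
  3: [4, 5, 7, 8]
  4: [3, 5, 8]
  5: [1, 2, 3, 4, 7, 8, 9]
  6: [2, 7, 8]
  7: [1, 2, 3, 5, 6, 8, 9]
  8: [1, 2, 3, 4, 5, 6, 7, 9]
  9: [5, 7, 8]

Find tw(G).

A width-3 tree decomposition is:
Bags: B1 = {3, 5, 7, 8}  B2 = {2, 5, 7, 8}  B3 = {3, 4, 5, 8}  B4 = {5, 7, 8, 9}  B5 = {2, 6, 7, 8}  B6 = {1, 5, 7, 8}
Tree: B1–B2, B1–B3, B2–B4, B2–B5, B4–B6
The largest bag has 4 vertices, giving width 3; this decomposition certifies tw(G) ≤ 3. For the lower bound, the 4 vertices {3, 4, 5, 8} are pairwise adjacent, and any tree decomposition puts a clique entirely inside one bag — forcing width ≥ 3. The upper and lower bounds meet at 3, so that is the treewidth.

3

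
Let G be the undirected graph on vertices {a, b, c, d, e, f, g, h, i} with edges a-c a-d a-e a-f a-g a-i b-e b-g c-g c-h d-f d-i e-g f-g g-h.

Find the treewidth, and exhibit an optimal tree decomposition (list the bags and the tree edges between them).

Every bag has size at most 3, so the width is 3 − 1 = 2 and tw(G) ≤ 2. Conversely, {a, d, f} is a clique of size 3, and the vertices of any clique must share a bag in every tree decomposition; so some bag has ≥ 3 vertices and tw(G) ≥ 2. Combining the bounds, tw(G) = 2.

Treewidth 2.
One such decomposition:
Bags: B1 = {a, e, g}  B2 = {a, f, g}  B3 = {b, e, g}  B4 = {a, d, f}  B5 = {a, c, g}  B6 = {a, d, i}  B7 = {c, g, h}
Tree: B1–B2, B1–B3, B2–B4, B1–B5, B4–B6, B5–B7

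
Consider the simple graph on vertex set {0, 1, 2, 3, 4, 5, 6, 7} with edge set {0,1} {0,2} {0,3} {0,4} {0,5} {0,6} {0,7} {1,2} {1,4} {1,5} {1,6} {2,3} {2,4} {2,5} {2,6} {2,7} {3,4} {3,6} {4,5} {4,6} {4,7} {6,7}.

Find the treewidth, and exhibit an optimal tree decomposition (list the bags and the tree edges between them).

Treewidth 4.
One such decomposition:
Bags: B1 = {0, 2, 3, 4, 6}  B2 = {0, 2, 4, 6, 7}  B3 = {0, 1, 2, 4, 6}  B4 = {0, 1, 2, 4, 5}
Tree: B1–B2, B1–B3, B3–B4

The largest bag has 5 vertices, giving width 4; this decomposition certifies tw(G) ≤ 4. For the lower bound, the 5 vertices {0, 1, 2, 4, 5} are pairwise adjacent, and any tree decomposition puts a clique entirely inside one bag — forcing width ≥ 4. Combining the bounds, tw(G) = 4.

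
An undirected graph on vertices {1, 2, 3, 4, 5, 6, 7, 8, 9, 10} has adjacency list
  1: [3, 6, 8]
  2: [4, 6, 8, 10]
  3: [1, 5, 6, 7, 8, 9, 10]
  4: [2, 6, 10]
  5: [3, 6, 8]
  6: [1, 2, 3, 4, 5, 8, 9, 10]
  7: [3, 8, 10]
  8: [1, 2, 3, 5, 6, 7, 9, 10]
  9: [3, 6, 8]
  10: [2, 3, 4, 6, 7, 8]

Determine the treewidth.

A width-3 tree decomposition is:
Bags: B1 = {2, 6, 8, 10}  B2 = {3, 6, 8, 10}  B3 = {3, 5, 6, 8}  B4 = {3, 7, 8, 10}  B5 = {2, 4, 6, 10}  B6 = {1, 3, 6, 8}  B7 = {3, 6, 8, 9}
Tree: B1–B2, B2–B3, B2–B4, B1–B5, B2–B6, B2–B7
Every bag has size at most 4, so the width is 4 − 1 = 3 and tw(G) ≤ 3. On the other hand G contains the 4-clique {2, 6, 8, 10}. A clique must lie in a single bag of any decomposition, so no decomposition can have width below 3. Combining the bounds, tw(G) = 3.

3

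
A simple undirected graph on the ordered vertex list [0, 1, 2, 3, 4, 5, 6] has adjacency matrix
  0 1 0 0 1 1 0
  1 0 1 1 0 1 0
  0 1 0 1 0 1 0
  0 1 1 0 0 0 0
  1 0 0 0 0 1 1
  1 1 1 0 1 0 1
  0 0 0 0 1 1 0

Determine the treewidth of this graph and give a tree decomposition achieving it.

Every bag has size at most 3, so the width is 3 − 1 = 2 and tw(G) ≤ 2. Conversely, {1, 2, 3} is a clique of size 3, and the vertices of any clique must share a bag in every tree decomposition; so some bag has ≥ 3 vertices and tw(G) ≥ 2. The upper and lower bounds meet at 2, so that is the treewidth.

Treewidth 2.
Bags: B1 = {0, 1, 5}  B2 = {0, 4, 5}  B3 = {1, 2, 5}  B4 = {4, 5, 6}  B5 = {1, 2, 3}
Tree: B1–B2, B1–B3, B2–B4, B3–B5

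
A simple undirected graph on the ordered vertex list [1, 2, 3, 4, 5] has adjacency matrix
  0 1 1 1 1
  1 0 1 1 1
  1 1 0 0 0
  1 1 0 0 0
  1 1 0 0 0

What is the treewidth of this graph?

2

A width-2 tree decomposition is:
Bags: B1 = {1, 2, 3}  B2 = {1, 2, 4}  B3 = {1, 2, 5}
Tree: B1–B2, B1–B3
Each bag holds 3 vertices, so the decomposition has width 2, which upper-bounds the treewidth. On the other hand G contains the 3-clique {1, 2, 3}. A clique must lie in a single bag of any decomposition, so no decomposition can have width below 2. The upper and lower bounds meet at 2, so that is the treewidth.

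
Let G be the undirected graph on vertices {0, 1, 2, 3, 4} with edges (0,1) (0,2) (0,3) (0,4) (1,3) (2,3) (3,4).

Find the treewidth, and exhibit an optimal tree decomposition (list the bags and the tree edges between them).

Treewidth 2.
One optimal decomposition is:
Bags: B1 = {0, 2, 3}  B2 = {0, 1, 3}  B3 = {0, 3, 4}
Tree: B1–B2, B1–B3

The largest bag has 3 vertices, giving width 2; this decomposition certifies tw(G) ≤ 2. Conversely, {0, 1, 3} is a clique of size 3, and the vertices of any clique must share a bag in every tree decomposition; so some bag has ≥ 3 vertices and tw(G) ≥ 2. Combining the bounds, tw(G) = 2.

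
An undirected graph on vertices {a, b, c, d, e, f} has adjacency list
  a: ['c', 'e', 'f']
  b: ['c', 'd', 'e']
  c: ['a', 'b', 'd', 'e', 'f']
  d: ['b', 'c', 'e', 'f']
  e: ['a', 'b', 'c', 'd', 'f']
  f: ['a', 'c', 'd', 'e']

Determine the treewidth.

3

A width-3 tree decomposition is:
Bags: B1 = {c, d, e, f}  B2 = {b, c, d, e}  B3 = {a, c, e, f}
Tree: B1–B2, B1–B3
Each bag holds 4 vertices, so the decomposition has width 3, which upper-bounds the treewidth. Conversely, {c, d, e, f} is a clique of size 4, and the vertices of any clique must share a bag in every tree decomposition; so some bag has ≥ 4 vertices and tw(G) ≥ 3. Hence tw(G) = 3 exactly.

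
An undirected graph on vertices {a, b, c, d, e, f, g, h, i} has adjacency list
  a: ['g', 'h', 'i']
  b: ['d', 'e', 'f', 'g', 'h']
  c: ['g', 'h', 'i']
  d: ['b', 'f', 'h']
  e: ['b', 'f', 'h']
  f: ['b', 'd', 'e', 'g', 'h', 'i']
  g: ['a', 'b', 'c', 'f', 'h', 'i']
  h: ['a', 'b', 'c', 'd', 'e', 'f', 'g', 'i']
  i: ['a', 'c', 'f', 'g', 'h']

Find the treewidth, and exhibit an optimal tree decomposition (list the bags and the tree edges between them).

Each bag holds 4 vertices, so the decomposition has width 3, which upper-bounds the treewidth. On the other hand G contains the 4-clique {a, g, h, i}. A clique must lie in a single bag of any decomposition, so no decomposition can have width below 3. Hence tw(G) = 3 exactly.

Treewidth 3.
Bags: B1 = {f, g, h, i}  B2 = {c, g, h, i}  B3 = {b, f, g, h}  B4 = {b, e, f, h}  B5 = {b, d, f, h}  B6 = {a, g, h, i}
Tree: B1–B2, B1–B3, B3–B4, B3–B5, B2–B6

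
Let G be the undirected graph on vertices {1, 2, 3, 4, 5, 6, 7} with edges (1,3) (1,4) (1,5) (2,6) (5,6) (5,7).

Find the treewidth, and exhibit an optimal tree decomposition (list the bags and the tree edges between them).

Each bag holds 2 vertices, so the decomposition has width 1, which upper-bounds the treewidth. Any graph with an edge has treewidth ≥ 1, and G has the edge 1–5. Combining the bounds, tw(G) = 1.

Treewidth 1.
One optimal decomposition is:
Bags: B1 = {1, 5}  B2 = {1, 3}  B3 = {5, 6}  B4 = {2, 6}  B5 = {1, 4}  B6 = {5, 7}
Tree: B1–B2, B1–B3, B3–B4, B2–B5, B1–B6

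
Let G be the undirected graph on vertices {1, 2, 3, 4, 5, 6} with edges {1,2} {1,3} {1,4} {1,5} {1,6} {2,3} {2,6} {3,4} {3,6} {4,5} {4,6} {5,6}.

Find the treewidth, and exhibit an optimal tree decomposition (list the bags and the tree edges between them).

Every bag has size at most 4, so the width is 4 − 1 = 3 and tw(G) ≤ 3. On the other hand G contains the 4-clique {1, 2, 3, 6}. A clique must lie in a single bag of any decomposition, so no decomposition can have width below 3. The upper and lower bounds meet at 3, so that is the treewidth.

Treewidth 3.
One optimal decomposition is:
Bags: B1 = {1, 4, 5, 6}  B2 = {1, 3, 4, 6}  B3 = {1, 2, 3, 6}
Tree: B1–B2, B2–B3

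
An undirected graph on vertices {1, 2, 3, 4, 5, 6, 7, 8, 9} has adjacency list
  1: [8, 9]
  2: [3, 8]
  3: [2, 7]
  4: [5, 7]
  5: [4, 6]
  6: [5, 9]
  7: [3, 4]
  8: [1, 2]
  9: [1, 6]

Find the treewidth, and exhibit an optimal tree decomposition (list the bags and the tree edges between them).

Every bag has size at most 3, so the width is 3 − 1 = 2 and tw(G) ≤ 2. For the lower bound, G contains the cycle 8–1–9–6–5–4–7–3–2–8, so G is not a forest; only forests have treewidth ≤ 1, hence tw(G) ≥ 2. Combining the bounds, tw(G) = 2.

Treewidth 2.
One optimal decomposition is:
Bags: B1 = {1, 8, 9}  B2 = {6, 8, 9}  B3 = {5, 6, 8}  B4 = {4, 5, 8}  B5 = {4, 7, 8}  B6 = {3, 7, 8}  B7 = {2, 3, 8}
Tree: B1–B2, B2–B3, B3–B4, B4–B5, B5–B6, B6–B7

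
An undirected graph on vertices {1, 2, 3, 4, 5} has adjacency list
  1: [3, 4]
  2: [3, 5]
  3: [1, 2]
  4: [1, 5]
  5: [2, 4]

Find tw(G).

2

A width-2 tree decomposition is:
Bags: B1 = {2, 4, 5}  B2 = {2, 3, 4}  B3 = {1, 3, 4}
Tree: B1–B2, B2–B3
Every bag has size at most 3, so the width is 3 − 1 = 2 and tw(G) ≤ 2. The edges 4–5–2–3–1–4 form a cycle, so G is not a tree and its treewidth is at least 2. Hence tw(G) = 2 exactly.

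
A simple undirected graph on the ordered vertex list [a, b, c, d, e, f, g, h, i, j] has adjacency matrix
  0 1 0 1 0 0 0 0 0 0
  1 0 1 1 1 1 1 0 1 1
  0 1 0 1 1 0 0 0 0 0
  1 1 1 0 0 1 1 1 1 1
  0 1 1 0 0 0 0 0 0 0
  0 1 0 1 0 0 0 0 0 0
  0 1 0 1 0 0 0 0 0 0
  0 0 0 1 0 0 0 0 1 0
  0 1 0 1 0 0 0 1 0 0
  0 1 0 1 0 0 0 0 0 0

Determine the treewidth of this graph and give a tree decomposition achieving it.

The largest bag has 3 vertices, giving width 2; this decomposition certifies tw(G) ≤ 2. On the other hand G contains the 3-clique {d, h, i}. A clique must lie in a single bag of any decomposition, so no decomposition can have width below 2. Therefore the treewidth is 2.

Treewidth 2.
One such decomposition:
Bags: B1 = {b, d, j}  B2 = {b, d, i}  B3 = {b, d, g}  B4 = {b, d, f}  B5 = {a, b, d}  B6 = {b, c, d}  B7 = {d, h, i}  B8 = {b, c, e}
Tree: B1–B2, B2–B3, B2–B4, B2–B5, B3–B6, B2–B7, B6–B8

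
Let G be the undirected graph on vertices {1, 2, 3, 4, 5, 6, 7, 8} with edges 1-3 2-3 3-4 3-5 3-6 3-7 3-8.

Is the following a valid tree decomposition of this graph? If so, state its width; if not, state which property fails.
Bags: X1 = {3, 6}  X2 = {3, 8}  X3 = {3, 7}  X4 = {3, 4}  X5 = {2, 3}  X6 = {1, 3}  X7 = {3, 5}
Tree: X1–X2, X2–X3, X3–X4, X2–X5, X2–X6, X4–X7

Vertex coverage: the bags together contain {1, 2, 3, 4, 5, 6, 7, 8}, the full vertex set. Edge coverage: each edge of G has both endpoints in at least one bag. Running intersection: for every vertex, the bags containing it form a connected subtree. All three properties hold, so this is a valid tree decomposition of width max|bag| − 1 = 1, and hence tw(G) ≤ 1.

Yes; width 1.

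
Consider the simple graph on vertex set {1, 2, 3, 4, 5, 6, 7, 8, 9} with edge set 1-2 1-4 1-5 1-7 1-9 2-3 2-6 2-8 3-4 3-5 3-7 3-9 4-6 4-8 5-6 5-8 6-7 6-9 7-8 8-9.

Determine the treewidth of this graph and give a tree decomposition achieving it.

Treewidth 4.
One such decomposition:
Bags: B1 = {1, 3, 5, 6, 8}  B2 = {1, 3, 6, 7, 8}  B3 = {1, 3, 4, 6, 8}  B4 = {1, 2, 3, 6, 8}  B5 = {1, 3, 6, 8, 9}
Tree: B1–B2, B2–B3, B3–B4, B4–B5

Every bag has size at most 5, so the width is 5 − 1 = 4 and tw(G) ≤ 4. For the lower bound: the 5 vertex sets {1,5}, {7,8}, {3,4}, {6}, {2} are disjoint, each induces a connected subgraph, and every pair is joined by at least one edge of G. Contracting each set to a single vertex therefore yields K_{5} as a minor, and since treewidth is minor-monotone, tw(G) ≥ tw(K_{5}) = 4. Hence tw(G) = 4 exactly.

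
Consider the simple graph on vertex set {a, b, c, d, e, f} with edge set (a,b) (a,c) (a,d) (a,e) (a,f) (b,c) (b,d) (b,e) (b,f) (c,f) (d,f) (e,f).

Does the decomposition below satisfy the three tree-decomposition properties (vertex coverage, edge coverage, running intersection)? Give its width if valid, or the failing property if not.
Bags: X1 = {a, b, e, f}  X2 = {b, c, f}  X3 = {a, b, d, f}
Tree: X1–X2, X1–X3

No — edge (a,c) lies in no bag.

A tree decomposition must satisfy three properties: every vertex lies in some bag; for every edge, both endpoints lie together in some bag; and for every vertex, the bags containing it form a connected subtree. Here edge (a,c) lies in no bag, so the decomposition is invalid.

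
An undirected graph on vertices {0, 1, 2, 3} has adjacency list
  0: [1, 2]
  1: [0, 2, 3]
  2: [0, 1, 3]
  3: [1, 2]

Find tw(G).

2

A width-2 tree decomposition is:
Bags: B1 = {0, 1, 2}  B2 = {1, 2, 3}
Tree: B1–B2
The largest bag has 3 vertices, giving width 2; this decomposition certifies tw(G) ≤ 2. For the lower bound, the 3 vertices {0, 1, 2} are pairwise adjacent, and any tree decomposition puts a clique entirely inside one bag — forcing width ≥ 2. Therefore the treewidth is 2.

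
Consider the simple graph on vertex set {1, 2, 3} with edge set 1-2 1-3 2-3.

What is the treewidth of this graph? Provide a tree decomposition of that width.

With just one bag of size 3, the width is 3 − 1 = 2, so tw(G) ≤ 2. Conversely, {1, 2, 3} is a clique of size 3, and the vertices of any clique must share a bag in every tree decomposition; so some bag has ≥ 3 vertices and tw(G) ≥ 2. Therefore the treewidth is 2.

Treewidth 2.
Bags: B1 = {1, 2, 3}
Tree: (single bag)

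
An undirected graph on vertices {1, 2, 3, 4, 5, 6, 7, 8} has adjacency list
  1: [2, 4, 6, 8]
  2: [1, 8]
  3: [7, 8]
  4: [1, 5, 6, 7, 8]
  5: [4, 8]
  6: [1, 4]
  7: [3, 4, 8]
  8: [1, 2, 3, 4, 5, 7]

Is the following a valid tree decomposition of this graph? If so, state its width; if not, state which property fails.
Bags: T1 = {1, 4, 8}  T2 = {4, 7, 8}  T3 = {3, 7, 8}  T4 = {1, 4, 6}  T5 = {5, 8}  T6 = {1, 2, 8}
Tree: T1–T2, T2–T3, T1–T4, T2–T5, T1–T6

No — edge (4,5) lies in no bag.

A tree decomposition must satisfy three properties: every vertex lies in some bag; for every edge, both endpoints lie together in some bag; and for every vertex, the bags containing it form a connected subtree. Here edge (4,5) lies in no bag, so the decomposition is invalid.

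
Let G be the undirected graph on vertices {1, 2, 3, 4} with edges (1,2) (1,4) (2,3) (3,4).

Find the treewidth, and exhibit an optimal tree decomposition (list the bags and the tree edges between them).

Treewidth 2.
One such decomposition:
Bags: B1 = {1, 3, 4}  B2 = {1, 2, 3}
Tree: B1–B2

Each bag holds 3 vertices, so the decomposition has width 2, which upper-bounds the treewidth. The edges 3–4–1–2–3 form a cycle, so G is not a tree and its treewidth is at least 2. The upper and lower bounds meet at 2, so that is the treewidth.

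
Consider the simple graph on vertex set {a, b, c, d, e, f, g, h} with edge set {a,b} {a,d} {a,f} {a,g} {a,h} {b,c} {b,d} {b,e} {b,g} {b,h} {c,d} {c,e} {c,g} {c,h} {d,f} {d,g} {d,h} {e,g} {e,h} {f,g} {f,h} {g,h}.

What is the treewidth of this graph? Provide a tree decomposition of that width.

Treewidth 4.
One optimal decomposition is:
Bags: B1 = {a, b, d, g, h}  B2 = {a, d, f, g, h}  B3 = {b, c, d, g, h}  B4 = {b, c, e, g, h}
Tree: B1–B2, B1–B3, B3–B4

Each bag holds 5 vertices, so the decomposition has width 4, which upper-bounds the treewidth. Conversely, {b, c, d, g, h} is a clique of size 5, and the vertices of any clique must share a bag in every tree decomposition; so some bag has ≥ 5 vertices and tw(G) ≥ 4. Combining the bounds, tw(G) = 4.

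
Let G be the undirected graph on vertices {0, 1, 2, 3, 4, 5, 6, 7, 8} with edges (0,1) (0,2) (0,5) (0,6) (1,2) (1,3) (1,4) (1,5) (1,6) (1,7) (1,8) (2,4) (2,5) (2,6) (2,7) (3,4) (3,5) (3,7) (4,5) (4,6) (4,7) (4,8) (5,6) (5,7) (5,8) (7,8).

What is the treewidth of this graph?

A width-4 tree decomposition is:
Bags: B1 = {1, 3, 4, 5, 7}  B2 = {1, 4, 5, 7, 8}  B3 = {1, 2, 4, 5, 7}  B4 = {1, 2, 4, 5, 6}  B5 = {0, 1, 2, 5, 6}
Tree: B1–B2, B1–B3, B3–B4, B4–B5
Each bag holds 5 vertices, so the decomposition has width 4, which upper-bounds the treewidth. On the other hand G contains the 5-clique {0, 1, 2, 5, 6}. A clique must lie in a single bag of any decomposition, so no decomposition can have width below 4. Therefore the treewidth is 4.

4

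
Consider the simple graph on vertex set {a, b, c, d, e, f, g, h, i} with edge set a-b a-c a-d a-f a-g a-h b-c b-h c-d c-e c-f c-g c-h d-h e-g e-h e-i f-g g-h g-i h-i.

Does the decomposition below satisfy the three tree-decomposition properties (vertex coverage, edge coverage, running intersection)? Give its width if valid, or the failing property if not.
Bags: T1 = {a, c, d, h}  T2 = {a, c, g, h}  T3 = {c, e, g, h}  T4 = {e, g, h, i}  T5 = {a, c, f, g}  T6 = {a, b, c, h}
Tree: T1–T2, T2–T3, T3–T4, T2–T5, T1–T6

Yes; width 3.

Checking the three conditions: (i) the bags cover all of {a, b, c, d, e, f, g, h, i}; (ii) for each edge, some bag contains both endpoints; (iii) the bags containing any fixed vertex form a subtree. All hold, so the decomposition is valid with width 4 − 1 = 3.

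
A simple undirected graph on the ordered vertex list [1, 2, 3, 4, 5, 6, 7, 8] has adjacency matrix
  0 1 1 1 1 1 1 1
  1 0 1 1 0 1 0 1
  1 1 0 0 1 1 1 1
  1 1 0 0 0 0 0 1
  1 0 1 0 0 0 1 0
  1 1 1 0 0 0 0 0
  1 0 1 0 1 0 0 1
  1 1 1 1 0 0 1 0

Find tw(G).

3

A width-3 tree decomposition is:
Bags: B1 = {1, 2, 3, 8}  B2 = {1, 2, 3, 6}  B3 = {1, 3, 7, 8}  B4 = {1, 3, 5, 7}  B5 = {1, 2, 4, 8}
Tree: B1–B2, B1–B3, B3–B4, B1–B5
Each bag holds 4 vertices, so the decomposition has width 3, which upper-bounds the treewidth. For the lower bound, the 4 vertices {1, 2, 3, 8} are pairwise adjacent, and any tree decomposition puts a clique entirely inside one bag — forcing width ≥ 3. Therefore the treewidth is 3.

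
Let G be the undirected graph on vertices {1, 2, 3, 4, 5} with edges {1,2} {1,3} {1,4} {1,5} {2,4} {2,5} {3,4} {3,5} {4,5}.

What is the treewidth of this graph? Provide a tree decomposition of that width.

Every bag has size at most 4, so the width is 4 − 1 = 3 and tw(G) ≤ 3. On the other hand G contains the 4-clique {1, 2, 4, 5}. A clique must lie in a single bag of any decomposition, so no decomposition can have width below 3. Hence tw(G) = 3 exactly.

Treewidth 3.
One optimal decomposition is:
Bags: B1 = {1, 2, 4, 5}  B2 = {1, 3, 4, 5}
Tree: B1–B2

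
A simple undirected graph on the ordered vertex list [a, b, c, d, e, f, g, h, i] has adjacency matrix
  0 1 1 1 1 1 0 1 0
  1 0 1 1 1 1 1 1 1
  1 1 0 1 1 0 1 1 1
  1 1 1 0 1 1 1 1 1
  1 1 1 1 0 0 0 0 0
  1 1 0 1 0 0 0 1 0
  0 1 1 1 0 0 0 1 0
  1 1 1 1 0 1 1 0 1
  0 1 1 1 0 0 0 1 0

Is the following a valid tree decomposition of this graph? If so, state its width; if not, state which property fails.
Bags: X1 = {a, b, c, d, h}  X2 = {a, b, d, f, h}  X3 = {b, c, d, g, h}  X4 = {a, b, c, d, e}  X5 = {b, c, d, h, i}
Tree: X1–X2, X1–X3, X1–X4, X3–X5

Vertex coverage: the bags together contain {a, b, c, d, e, f, g, h, i}, the full vertex set. Edge coverage: each edge of G has both endpoints in at least one bag. Running intersection: for every vertex, the bags containing it form a connected subtree. All three properties hold, so this is a valid tree decomposition of width max|bag| − 1 = 4, and hence tw(G) ≤ 4.

Yes; width 4.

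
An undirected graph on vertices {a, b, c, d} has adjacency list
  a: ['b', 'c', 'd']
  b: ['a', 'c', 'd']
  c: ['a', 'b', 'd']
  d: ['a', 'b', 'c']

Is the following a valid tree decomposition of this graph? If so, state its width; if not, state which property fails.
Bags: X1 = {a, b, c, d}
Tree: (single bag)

Yes; width 3.

Vertex coverage: the bags together contain {a, b, c, d}, the full vertex set. Edge coverage: each edge of G has both endpoints in at least one bag. Running intersection: for every vertex, the bags containing it form a connected subtree. All three properties hold, so this is a valid tree decomposition of width max|bag| − 1 = 3, and hence tw(G) ≤ 3.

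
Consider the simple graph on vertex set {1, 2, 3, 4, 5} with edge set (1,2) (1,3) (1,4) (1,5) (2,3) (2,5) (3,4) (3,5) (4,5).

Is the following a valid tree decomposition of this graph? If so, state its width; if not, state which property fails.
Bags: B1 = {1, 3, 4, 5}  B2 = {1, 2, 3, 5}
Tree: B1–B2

Yes; width 3.

Checking the three conditions: (i) the bags cover all of {1, 2, 3, 4, 5}; (ii) for each edge, some bag contains both endpoints; (iii) the bags containing any fixed vertex form a subtree. All hold, so the decomposition is valid with width 4 − 1 = 3.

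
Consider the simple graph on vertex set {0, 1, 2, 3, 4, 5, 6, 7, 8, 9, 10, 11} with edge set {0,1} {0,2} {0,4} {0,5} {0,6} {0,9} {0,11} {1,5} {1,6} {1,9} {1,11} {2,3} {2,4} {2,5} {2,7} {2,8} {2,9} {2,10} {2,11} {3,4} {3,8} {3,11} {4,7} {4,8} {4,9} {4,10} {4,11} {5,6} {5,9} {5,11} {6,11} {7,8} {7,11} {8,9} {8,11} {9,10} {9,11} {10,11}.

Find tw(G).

A width-4 tree decomposition is:
Bags: B1 = {2, 4, 9, 10, 11}  B2 = {0, 2, 4, 9, 11}  B3 = {0, 2, 5, 9, 11}  B4 = {2, 4, 8, 9, 11}  B5 = {2, 3, 4, 8, 11}  B6 = {0, 1, 5, 9, 11}  B7 = {0, 1, 5, 6, 11}  B8 = {2, 4, 7, 8, 11}
Tree: B1–B2, B2–B3, B2–B4, B4–B5, B3–B6, B6–B7, B4–B8
Every bag has size at most 5, so the width is 5 − 1 = 4 and tw(G) ≤ 4. On the other hand G contains the 5-clique {0, 1, 5, 9, 11}. A clique must lie in a single bag of any decomposition, so no decomposition can have width below 4. Combining the bounds, tw(G) = 4.

4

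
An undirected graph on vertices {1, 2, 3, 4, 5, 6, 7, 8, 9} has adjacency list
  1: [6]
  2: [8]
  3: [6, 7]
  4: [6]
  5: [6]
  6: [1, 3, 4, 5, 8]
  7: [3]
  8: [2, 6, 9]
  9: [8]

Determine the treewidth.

1

A width-1 tree decomposition is:
Bags: B1 = {6, 8}  B2 = {2, 8}  B3 = {3, 6}  B4 = {1, 6}  B5 = {5, 6}  B6 = {3, 7}  B7 = {4, 6}  B8 = {8, 9}
Tree: B1–B2, B1–B3, B3–B4, B3–B5, B3–B6, B5–B7, B2–B8
Every bag has size at most 2, so the width is 2 − 1 = 1 and tw(G) ≤ 1. Since G has at least one edge (e.g. 6–8), it is not an edgeless graph, so tw(G) ≥ 1. Therefore the treewidth is 1.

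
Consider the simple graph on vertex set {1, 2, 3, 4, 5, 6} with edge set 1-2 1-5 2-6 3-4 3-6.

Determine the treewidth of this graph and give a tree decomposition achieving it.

Treewidth 1.
One such decomposition:
Bags: B1 = {3, 4}  B2 = {3, 6}  B3 = {2, 6}  B4 = {1, 2}  B5 = {1, 5}
Tree: B1–B2, B2–B3, B3–B4, B4–B5

Every bag has size at most 2, so the width is 2 − 1 = 1 and tw(G) ≤ 1. Any graph with an edge has treewidth ≥ 1, and G has the edge 4–3. Hence tw(G) = 1 exactly.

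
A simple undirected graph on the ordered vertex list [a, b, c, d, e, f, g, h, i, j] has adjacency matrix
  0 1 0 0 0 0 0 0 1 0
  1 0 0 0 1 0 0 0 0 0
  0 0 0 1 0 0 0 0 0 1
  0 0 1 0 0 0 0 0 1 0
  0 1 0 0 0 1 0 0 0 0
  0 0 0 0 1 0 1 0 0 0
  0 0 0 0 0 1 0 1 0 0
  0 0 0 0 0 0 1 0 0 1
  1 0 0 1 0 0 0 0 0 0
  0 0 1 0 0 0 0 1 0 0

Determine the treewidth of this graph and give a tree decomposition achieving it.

Each bag holds 3 vertices, so the decomposition has width 2, which upper-bounds the treewidth. Since a–b–e–f–g–h–j–c–d–i–a is a cycle in G, G is not acyclic. Forests are exactly the graphs of treewidth ≤ 1, so tw(G) ≥ 2. The upper and lower bounds meet at 2, so that is the treewidth.

Treewidth 2.
Bags: B1 = {a, b, e}  B2 = {a, e, f}  B3 = {a, f, g}  B4 = {a, g, h}  B5 = {a, h, j}  B6 = {a, c, j}  B7 = {a, c, d}  B8 = {a, d, i}
Tree: B1–B2, B2–B3, B3–B4, B4–B5, B5–B6, B6–B7, B7–B8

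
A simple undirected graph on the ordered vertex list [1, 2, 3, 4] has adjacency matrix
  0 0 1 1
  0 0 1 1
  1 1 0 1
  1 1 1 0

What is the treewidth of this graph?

A width-2 tree decomposition is:
Bags: B1 = {2, 3, 4}  B2 = {1, 3, 4}
Tree: B1–B2
Every bag has size at most 3, so the width is 3 − 1 = 2 and tw(G) ≤ 2. Conversely, {1, 3, 4} is a clique of size 3, and the vertices of any clique must share a bag in every tree decomposition; so some bag has ≥ 3 vertices and tw(G) ≥ 2. Therefore the treewidth is 2.

2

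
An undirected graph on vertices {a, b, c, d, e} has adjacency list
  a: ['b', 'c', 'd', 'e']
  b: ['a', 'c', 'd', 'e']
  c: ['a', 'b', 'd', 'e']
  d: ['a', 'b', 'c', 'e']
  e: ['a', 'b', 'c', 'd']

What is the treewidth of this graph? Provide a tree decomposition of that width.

Treewidth 4.
One optimal decomposition is:
Bags: B1 = {a, b, c, d, e}
Tree: (single bag)

With just one bag of size 5, the width is 5 − 1 = 4, so tw(G) ≤ 4. Conversely, {a, b, c, d, e} is a clique of size 5, and the vertices of any clique must share a bag in every tree decomposition; so some bag has ≥ 5 vertices and tw(G) ≥ 4. Combining the bounds, tw(G) = 4.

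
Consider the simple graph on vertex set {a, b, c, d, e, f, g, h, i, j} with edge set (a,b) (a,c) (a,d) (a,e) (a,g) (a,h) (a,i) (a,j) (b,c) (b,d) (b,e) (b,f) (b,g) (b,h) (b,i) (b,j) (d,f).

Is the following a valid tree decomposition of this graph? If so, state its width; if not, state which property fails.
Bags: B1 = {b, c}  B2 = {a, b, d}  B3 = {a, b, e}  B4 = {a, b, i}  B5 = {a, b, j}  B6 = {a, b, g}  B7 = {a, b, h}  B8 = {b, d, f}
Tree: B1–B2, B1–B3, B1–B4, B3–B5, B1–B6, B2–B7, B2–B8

No — edge (a,c) lies in no bag.

A tree decomposition must satisfy three properties: every vertex lies in some bag; for every edge, both endpoints lie together in some bag; and for every vertex, the bags containing it form a connected subtree. Here edge (a,c) lies in no bag, so the decomposition is invalid.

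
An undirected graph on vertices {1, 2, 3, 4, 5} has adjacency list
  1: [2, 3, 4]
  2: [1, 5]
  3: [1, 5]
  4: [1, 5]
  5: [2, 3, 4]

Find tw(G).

2

A width-2 tree decomposition is:
Bags: B1 = {1, 3, 5}  B2 = {1, 4, 5}  B3 = {1, 2, 5}
Tree: B1–B2, B2–B3
Each bag holds 3 vertices, so the decomposition has width 2, which upper-bounds the treewidth. Since 3–1–4–5–3 is a cycle in G, G is not acyclic. Forests are exactly the graphs of treewidth ≤ 1, so tw(G) ≥ 2. Hence tw(G) = 2 exactly.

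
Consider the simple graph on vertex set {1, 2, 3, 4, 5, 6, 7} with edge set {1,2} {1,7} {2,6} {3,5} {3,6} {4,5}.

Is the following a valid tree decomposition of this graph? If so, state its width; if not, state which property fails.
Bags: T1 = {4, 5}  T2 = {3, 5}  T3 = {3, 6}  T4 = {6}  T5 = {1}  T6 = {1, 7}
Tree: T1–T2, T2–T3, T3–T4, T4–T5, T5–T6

A tree decomposition must satisfy three properties: every vertex lies in some bag; for every edge, both endpoints lie together in some bag; and for every vertex, the bags containing it form a connected subtree. Here vertex 2 appears in no bag, so the decomposition is invalid.

No — vertex 2 appears in no bag.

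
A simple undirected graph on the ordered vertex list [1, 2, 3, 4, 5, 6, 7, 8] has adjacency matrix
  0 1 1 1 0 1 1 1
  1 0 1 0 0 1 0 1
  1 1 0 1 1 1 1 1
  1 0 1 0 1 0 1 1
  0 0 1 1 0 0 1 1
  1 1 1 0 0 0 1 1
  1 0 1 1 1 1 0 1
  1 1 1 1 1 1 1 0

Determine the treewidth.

4

A width-4 tree decomposition is:
Bags: B1 = {1, 3, 4, 7, 8}  B2 = {1, 3, 6, 7, 8}  B3 = {1, 2, 3, 6, 8}  B4 = {3, 4, 5, 7, 8}
Tree: B1–B2, B2–B3, B1–B4
Every bag has size at most 5, so the width is 5 − 1 = 4 and tw(G) ≤ 4. On the other hand G contains the 5-clique {1, 3, 4, 7, 8}. A clique must lie in a single bag of any decomposition, so no decomposition can have width below 4. Combining the bounds, tw(G) = 4.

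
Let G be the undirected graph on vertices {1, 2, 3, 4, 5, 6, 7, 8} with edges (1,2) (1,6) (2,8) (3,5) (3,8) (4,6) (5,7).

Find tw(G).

1

A width-1 tree decomposition is:
Bags: B1 = {5, 7}  B2 = {3, 5}  B3 = {3, 8}  B4 = {2, 8}  B5 = {1, 2}  B6 = {1, 6}  B7 = {4, 6}
Tree: B1–B2, B2–B3, B3–B4, B4–B5, B5–B6, B6–B7
The largest bag has 2 vertices, giving width 1; this decomposition certifies tw(G) ≤ 1. Since G has at least one edge (e.g. 7–5), it is not an edgeless graph, so tw(G) ≥ 1. Hence tw(G) = 1 exactly.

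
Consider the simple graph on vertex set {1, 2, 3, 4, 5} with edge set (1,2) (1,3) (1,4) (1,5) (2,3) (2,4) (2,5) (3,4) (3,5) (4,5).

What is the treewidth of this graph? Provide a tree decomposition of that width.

Treewidth 4.
One optimal decomposition is:
Bags: B1 = {1, 2, 3, 4, 5}
Tree: (single bag)

A single bag containing all 5 vertices is trivially a valid decomposition of width 4. On the other hand G contains the 5-clique {1, 2, 3, 4, 5}. A clique must lie in a single bag of any decomposition, so no decomposition can have width below 4. Therefore the treewidth is 4.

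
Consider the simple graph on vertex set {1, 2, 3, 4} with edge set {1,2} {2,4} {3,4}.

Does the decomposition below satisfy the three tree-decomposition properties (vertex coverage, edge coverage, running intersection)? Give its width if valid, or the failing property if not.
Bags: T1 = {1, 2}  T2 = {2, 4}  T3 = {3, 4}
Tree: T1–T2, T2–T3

Yes; width 1.

Vertex coverage: the bags together contain {1, 2, 3, 4}, the full vertex set. Edge coverage: each edge of G has both endpoints in at least one bag. Running intersection: for every vertex, the bags containing it form a connected subtree. All three properties hold, so this is a valid tree decomposition of width max|bag| − 1 = 1, and hence tw(G) ≤ 1.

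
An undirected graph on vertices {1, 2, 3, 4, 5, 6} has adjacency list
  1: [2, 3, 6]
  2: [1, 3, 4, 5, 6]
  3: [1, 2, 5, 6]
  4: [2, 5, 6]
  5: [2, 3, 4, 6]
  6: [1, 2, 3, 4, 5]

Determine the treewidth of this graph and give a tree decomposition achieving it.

Treewidth 3.
One such decomposition:
Bags: B1 = {2, 4, 5, 6}  B2 = {2, 3, 5, 6}  B3 = {1, 2, 3, 6}
Tree: B1–B2, B2–B3

The largest bag has 4 vertices, giving width 3; this decomposition certifies tw(G) ≤ 3. Conversely, {1, 2, 3, 6} is a clique of size 4, and the vertices of any clique must share a bag in every tree decomposition; so some bag has ≥ 4 vertices and tw(G) ≥ 3. The upper and lower bounds meet at 3, so that is the treewidth.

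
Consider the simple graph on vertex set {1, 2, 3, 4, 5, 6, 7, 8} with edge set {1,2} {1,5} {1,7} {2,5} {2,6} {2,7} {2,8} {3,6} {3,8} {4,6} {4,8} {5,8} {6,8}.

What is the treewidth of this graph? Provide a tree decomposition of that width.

Every bag has size at most 3, so the width is 3 − 1 = 2 and tw(G) ≤ 2. Conversely, {2, 5, 8} is a clique of size 3, and the vertices of any clique must share a bag in every tree decomposition; so some bag has ≥ 3 vertices and tw(G) ≥ 2. Combining the bounds, tw(G) = 2.

Treewidth 2.
Bags: B1 = {2, 5, 8}  B2 = {2, 6, 8}  B3 = {1, 2, 5}  B4 = {4, 6, 8}  B5 = {1, 2, 7}  B6 = {3, 6, 8}
Tree: B1–B2, B1–B3, B2–B4, B3–B5, B4–B6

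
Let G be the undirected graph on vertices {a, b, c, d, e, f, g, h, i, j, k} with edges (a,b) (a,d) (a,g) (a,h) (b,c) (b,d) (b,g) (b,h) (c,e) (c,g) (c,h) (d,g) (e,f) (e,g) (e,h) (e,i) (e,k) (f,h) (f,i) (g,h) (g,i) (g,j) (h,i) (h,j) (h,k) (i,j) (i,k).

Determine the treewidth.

3

A width-3 tree decomposition is:
Bags: B1 = {e, g, h, i}  B2 = {e, h, i, k}  B3 = {c, e, g, h}  B4 = {b, c, g, h}  B5 = {a, b, g, h}  B6 = {a, b, d, g}  B7 = {g, h, i, j}  B8 = {e, f, h, i}
Tree: B1–B2, B1–B3, B3–B4, B4–B5, B5–B6, B1–B7, B1–B8
Every bag has size at most 4, so the width is 4 − 1 = 3 and tw(G) ≤ 3. For the lower bound, the 4 vertices {a, b, d, g} are pairwise adjacent, and any tree decomposition puts a clique entirely inside one bag — forcing width ≥ 3. Therefore the treewidth is 3.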